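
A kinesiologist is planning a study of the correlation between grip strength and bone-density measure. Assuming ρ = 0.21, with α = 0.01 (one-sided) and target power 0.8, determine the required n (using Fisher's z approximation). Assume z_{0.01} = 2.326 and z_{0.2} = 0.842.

n = 224

Fisher's z: C = ½·ln((1+r)/(1−r)) = ½·ln(1.5316) = 0.2132.
n = ((z_{α} + z_β)/C)² + 3.
(2.326 + 0.842) / 0.2132 = 3.168 / 0.2132 = 14.859.
n = 14.859² + 3 = 220.80 + 3 = 223.8.
Round up.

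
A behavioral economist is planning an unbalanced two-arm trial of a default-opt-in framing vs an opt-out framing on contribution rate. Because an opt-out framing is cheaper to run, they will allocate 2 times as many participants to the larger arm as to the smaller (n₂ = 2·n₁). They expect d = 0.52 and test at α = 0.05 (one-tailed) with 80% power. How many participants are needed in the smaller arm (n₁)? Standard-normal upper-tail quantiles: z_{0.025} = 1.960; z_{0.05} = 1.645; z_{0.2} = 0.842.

n₁ = 35

With allocation ratio k = n₂/n₁ = 2, Var(x̄₁−x̄₂) = σ²(1/n₁ + 1/(k·n₁)) = σ²·(k+1)/(k·n₁).
So n₁ = (1 + 1/k)·((z_{α} + z_β)/d)² = 1.500 × (2.487/0.52)².
n₁ = 1.500 × 22.87 = 34.3.
Round up: n₁ = 35, giving n₂ = 2 × 35 = 70.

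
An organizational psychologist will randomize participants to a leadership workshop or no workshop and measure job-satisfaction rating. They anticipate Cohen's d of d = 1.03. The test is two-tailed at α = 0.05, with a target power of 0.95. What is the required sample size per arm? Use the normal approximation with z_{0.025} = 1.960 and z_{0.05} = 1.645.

For two independent groups with equal n: n = 2·((z_{α/2} + z_β) / d)².
z_{α/2} + z_β = 1.960 + 1.645 = 3.605.
n = 2 × (3.605 / 1.03)² = 2 × 3.500² = 2 × 12.25 = 24.5.
Round up to the next whole participant.

n = 25 per group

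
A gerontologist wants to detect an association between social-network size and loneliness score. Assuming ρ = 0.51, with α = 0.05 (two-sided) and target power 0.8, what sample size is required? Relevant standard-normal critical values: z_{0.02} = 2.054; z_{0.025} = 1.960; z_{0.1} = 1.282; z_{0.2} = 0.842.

n = 28

Fisher's z: C = ½·ln((1+r)/(1−r)) = ½·ln(3.0816) = 0.5627.
n = ((z_{α/2} + z_β)/C)² + 3.
(1.960 + 0.842) / 0.5627 = 2.802 / 0.5627 = 4.980.
n = 4.980² + 3 = 24.80 + 3 = 27.8.
Round up.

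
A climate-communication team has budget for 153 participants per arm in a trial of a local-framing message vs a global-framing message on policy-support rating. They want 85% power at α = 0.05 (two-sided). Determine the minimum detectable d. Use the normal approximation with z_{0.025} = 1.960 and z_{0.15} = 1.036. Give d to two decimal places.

d_min ≈ 0.34

For two independent groups of n = 153 each: d_min = (z_{α/2} + z_β)·√(2/n).
z-sum = 1.960 + 1.036 = 2.996.
d_min = 2.996 × √(2/153) = 2.996 × 0.1143 = 0.343.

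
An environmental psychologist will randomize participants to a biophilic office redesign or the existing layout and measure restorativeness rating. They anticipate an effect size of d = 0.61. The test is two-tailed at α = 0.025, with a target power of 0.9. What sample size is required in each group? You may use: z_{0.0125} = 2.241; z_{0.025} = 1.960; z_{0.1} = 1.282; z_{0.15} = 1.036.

n = 67 per group

For two independent groups with equal n: n = 2·((z_{α/2} + z_β) / d)².
z_{α/2} + z_β = 2.241 + 1.282 = 3.523.
n = 2 × (3.523 / 0.61)² = 2 × 5.775² = 2 × 33.36 = 66.7.
Round up to the next whole participant.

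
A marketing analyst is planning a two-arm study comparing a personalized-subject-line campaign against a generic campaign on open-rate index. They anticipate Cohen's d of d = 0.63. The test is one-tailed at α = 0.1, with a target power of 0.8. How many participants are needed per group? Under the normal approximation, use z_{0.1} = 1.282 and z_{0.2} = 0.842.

For two independent groups with equal n: n = 2·((z_{α} + z_β) / d)².
z_{α} + z_β = 1.282 + 0.842 = 2.124.
n = 2 × (2.124 / 0.63)² = 2 × 3.371² = 2 × 11.37 = 22.7.
Round up to the next whole participant.

n = 23 per group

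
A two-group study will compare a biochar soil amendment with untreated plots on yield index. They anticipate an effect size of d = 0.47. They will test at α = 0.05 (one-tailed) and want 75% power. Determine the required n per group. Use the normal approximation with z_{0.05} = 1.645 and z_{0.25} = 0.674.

For two independent groups with equal n: n = 2·((z_{α} + z_β) / d)².
z_{α} + z_β = 1.645 + 0.674 = 2.319.
n = 2 × (2.319 / 0.47)² = 2 × 4.934² = 2 × 24.34 = 48.7.
Round up to the next whole participant.

n = 49 per group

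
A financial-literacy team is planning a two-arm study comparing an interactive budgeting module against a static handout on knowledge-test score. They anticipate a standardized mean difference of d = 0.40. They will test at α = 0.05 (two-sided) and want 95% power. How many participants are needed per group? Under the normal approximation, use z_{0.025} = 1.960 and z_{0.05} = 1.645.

For two independent groups with equal n: n = 2·((z_{α/2} + z_β) / d)².
z_{α/2} + z_β = 1.960 + 1.645 = 3.605.
n = 2 × (3.605 / 0.40)² = 2 × 9.012² = 2 × 81.23 = 162.5.
Round up to the next whole participant.

n = 163 per group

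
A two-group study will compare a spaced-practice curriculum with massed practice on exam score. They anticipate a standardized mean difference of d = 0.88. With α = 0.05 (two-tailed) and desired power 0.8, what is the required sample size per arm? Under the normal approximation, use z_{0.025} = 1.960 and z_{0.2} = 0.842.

n = 21 per group

For two independent groups with equal n: n = 2·((z_{α/2} + z_β) / d)².
z_{α/2} + z_β = 1.960 + 0.842 = 2.802.
n = 2 × (2.802 / 0.88)² = 2 × 3.184² = 2 × 10.14 = 20.3.
Round up to the next whole participant.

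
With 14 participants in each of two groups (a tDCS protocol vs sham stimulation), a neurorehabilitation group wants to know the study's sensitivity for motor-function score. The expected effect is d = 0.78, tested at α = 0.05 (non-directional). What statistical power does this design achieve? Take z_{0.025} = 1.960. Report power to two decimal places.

For two equal groups, power = Φ(d·√(n/2) − z_{α/2}).
d·√(n/2) = 0.78 × √(14/2) = 0.78 × 2.646 = 2.064.
z_β = 2.064 − 1.960 = 0.104.
Power = Φ(0.104) = 0.541.

power ≈ 0.54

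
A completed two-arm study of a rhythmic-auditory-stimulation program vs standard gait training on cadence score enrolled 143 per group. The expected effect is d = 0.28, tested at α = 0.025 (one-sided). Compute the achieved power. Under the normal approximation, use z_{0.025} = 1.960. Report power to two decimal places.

power ≈ 0.66

For two equal groups, power = Φ(d·√(n/2) − z_{α}).
d·√(n/2) = 0.28 × √(143/2) = 0.28 × 8.456 = 2.368.
z_β = 2.368 − 1.960 = 0.408.
Power = Φ(0.408) = 0.658.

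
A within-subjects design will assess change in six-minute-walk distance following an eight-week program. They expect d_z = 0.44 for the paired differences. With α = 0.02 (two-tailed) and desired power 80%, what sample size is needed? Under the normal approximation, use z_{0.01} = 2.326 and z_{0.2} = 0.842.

n = 52 pairs

For a paired (one-sample on differences) test: n = ((z_{α/2} + z_β) / d)².
z_{α/2} + z_β = 2.326 + 0.842 = 3.168.
n = (3.168 / 0.44)² = 7.200² = 51.84.
Round up.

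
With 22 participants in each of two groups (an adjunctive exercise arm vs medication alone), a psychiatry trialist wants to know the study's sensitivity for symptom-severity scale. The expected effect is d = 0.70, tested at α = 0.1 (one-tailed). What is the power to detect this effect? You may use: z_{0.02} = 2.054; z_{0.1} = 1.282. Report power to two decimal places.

power ≈ 0.85

For two equal groups, power = Φ(d·√(n/2) − z_{α}).
d·√(n/2) = 0.70 × √(22/2) = 0.70 × 3.317 = 2.322.
z_β = 2.322 − 1.282 = 1.040.
Power = Φ(1.040) = 0.851.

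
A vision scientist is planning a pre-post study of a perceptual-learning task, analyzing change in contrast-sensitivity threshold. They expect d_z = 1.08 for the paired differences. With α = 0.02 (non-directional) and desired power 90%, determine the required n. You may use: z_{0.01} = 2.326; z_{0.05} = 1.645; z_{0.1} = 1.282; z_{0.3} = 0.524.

n = 12 pairs

For a paired (one-sample on differences) test: n = ((z_{α/2} + z_β) / d)².
z_{α/2} + z_β = 2.326 + 1.282 = 3.608.
n = (3.608 / 1.08)² = 3.341² = 11.16.
Round up.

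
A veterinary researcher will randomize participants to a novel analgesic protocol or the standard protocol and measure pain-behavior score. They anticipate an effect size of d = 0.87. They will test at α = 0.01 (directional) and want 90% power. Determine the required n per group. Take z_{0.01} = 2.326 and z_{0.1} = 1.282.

For two independent groups with equal n: n = 2·((z_{α} + z_β) / d)².
z_{α} + z_β = 2.326 + 1.282 = 3.608.
n = 2 × (3.608 / 0.87)² = 2 × 4.147² = 2 × 17.20 = 34.4.
Round up to the next whole participant.

n = 35 per group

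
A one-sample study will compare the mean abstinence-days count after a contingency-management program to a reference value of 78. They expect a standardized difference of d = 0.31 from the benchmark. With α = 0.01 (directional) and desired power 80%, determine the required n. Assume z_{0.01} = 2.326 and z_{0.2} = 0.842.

n = 105

For a one-sample test: n = ((z_{α} + z_β) / d)².
z_{α} + z_β = 2.326 + 0.842 = 3.168.
n = (3.168 / 0.31)² = 10.219² = 104.44.
Round up.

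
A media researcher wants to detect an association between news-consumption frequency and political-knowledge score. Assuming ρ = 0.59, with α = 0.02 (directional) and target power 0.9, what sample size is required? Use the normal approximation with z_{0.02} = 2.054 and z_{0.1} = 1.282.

Fisher's z: C = ½·ln((1+r)/(1−r)) = ½·ln(3.8780) = 0.6777.
n = ((z_{α} + z_β)/C)² + 3.
(2.054 + 1.282) / 0.6777 = 3.336 / 0.6777 = 4.923.
n = 4.923² + 3 = 24.23 + 3 = 27.2.
Round up.

n = 28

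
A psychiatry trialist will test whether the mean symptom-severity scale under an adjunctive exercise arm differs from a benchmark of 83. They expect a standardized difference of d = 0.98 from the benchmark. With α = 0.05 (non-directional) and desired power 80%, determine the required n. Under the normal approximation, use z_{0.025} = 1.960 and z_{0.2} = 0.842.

For a one-sample test: n = ((z_{α/2} + z_β) / d)².
z_{α/2} + z_β = 1.960 + 0.842 = 2.802.
n = (2.802 / 0.98)² = 2.859² = 8.17.
Round up.

n = 9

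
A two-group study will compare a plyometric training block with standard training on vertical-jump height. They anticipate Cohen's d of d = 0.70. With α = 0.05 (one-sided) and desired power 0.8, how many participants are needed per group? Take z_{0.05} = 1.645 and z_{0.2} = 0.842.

For two independent groups with equal n: n = 2·((z_{α} + z_β) / d)².
z_{α} + z_β = 1.645 + 0.842 = 2.487.
n = 2 × (2.487 / 0.70)² = 2 × 3.553² = 2 × 12.62 = 25.2.
Round up to the next whole participant.

n = 26 per group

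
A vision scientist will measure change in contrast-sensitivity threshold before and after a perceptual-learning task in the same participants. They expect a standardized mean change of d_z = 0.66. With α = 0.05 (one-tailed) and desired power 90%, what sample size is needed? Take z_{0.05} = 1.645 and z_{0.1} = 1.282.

For a paired (one-sample on differences) test: n = ((z_{α} + z_β) / d)².
z_{α} + z_β = 1.645 + 1.282 = 2.927.
n = (2.927 / 0.66)² = 4.435² = 19.67.
Round up.

n = 20 pairs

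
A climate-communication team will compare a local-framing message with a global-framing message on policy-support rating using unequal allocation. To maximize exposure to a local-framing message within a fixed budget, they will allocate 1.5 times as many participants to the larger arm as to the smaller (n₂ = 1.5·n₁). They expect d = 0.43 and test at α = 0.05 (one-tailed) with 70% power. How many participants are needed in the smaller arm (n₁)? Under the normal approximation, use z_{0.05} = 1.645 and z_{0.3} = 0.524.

With allocation ratio k = n₂/n₁ = 1.5, Var(x̄₁−x̄₂) = σ²(1/n₁ + 1/(k·n₁)) = σ²·(k+1)/(k·n₁).
So n₁ = (1 + 1/k)·((z_{α} + z_β)/d)² = 1.667 × (2.169/0.43)².
n₁ = 1.667 × 25.44 = 42.4.
Round up: n₁ = 43, giving n₂ = ⌈1.5 × 43⌉ = ⌈64.5⌉ = 65.

n₁ = 43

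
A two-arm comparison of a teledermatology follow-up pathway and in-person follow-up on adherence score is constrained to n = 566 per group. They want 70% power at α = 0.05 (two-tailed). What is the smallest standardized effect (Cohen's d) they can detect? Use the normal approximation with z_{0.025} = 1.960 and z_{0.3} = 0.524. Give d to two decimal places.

d_min ≈ 0.15

For two independent groups of n = 566 each: d_min = (z_{α/2} + z_β)·√(2/n).
z-sum = 1.960 + 0.524 = 2.484.
d_min = 2.484 × √(2/566) = 2.484 × 0.0594 = 0.148.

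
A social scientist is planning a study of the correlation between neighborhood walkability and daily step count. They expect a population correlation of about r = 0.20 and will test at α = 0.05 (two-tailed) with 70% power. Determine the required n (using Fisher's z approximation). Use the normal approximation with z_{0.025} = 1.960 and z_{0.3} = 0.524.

Fisher's z: C = ½·ln((1+r)/(1−r)) = ½·ln(1.5000) = 0.2027.
n = ((z_{α/2} + z_β)/C)² + 3.
(1.960 + 0.524) / 0.2027 = 2.484 / 0.2027 = 12.255.
n = 12.255² + 3 = 150.17 + 3 = 153.2.
Round up.

n = 154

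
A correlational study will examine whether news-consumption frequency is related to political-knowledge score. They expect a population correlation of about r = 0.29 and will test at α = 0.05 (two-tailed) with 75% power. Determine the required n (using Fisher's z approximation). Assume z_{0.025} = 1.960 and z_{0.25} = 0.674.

n = 81

Fisher's z: C = ½·ln((1+r)/(1−r)) = ½·ln(1.8169) = 0.2986.
n = ((z_{α/2} + z_β)/C)² + 3.
(1.960 + 0.674) / 0.2986 = 2.634 / 0.2986 = 8.821.
n = 8.821² + 3 = 77.81 + 3 = 80.8.
Round up.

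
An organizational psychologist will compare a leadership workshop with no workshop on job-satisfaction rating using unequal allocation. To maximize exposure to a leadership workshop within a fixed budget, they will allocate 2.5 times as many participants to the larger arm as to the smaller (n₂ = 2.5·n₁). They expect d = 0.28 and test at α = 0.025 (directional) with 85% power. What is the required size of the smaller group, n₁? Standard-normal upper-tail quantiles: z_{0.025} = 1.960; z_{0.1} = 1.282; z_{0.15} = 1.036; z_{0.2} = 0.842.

With allocation ratio k = n₂/n₁ = 2.5, Var(x̄₁−x̄₂) = σ²(1/n₁ + 1/(k·n₁)) = σ²·(k+1)/(k·n₁).
So n₁ = (1 + 1/k)·((z_{α} + z_β)/d)² = 1.400 × (2.996/0.28)².
n₁ = 1.400 × 114.49 = 160.3.
Round up: n₁ = 161, giving n₂ = ⌈2.5 × 161⌉ = ⌈402.5⌉ = 403.

n₁ = 161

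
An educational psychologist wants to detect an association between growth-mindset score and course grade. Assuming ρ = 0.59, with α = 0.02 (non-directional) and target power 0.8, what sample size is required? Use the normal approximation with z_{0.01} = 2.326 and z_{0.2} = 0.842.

Fisher's z: C = ½·ln((1+r)/(1−r)) = ½·ln(3.8780) = 0.6777.
n = ((z_{α/2} + z_β)/C)² + 3.
(2.326 + 0.842) / 0.6777 = 3.168 / 0.6777 = 4.675.
n = 4.675² + 3 = 21.85 + 3 = 24.9.
Round up.

n = 25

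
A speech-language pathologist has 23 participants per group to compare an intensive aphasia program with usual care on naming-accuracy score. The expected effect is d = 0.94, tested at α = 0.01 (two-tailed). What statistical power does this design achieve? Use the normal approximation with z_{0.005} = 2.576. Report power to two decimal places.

power ≈ 0.73

For two equal groups, power = Φ(d·√(n/2) − z_{α/2}).
d·√(n/2) = 0.94 × √(23/2) = 0.94 × 3.391 = 3.188.
z_β = 3.188 − 2.576 = 0.612.
Power = Φ(0.612) = 0.730.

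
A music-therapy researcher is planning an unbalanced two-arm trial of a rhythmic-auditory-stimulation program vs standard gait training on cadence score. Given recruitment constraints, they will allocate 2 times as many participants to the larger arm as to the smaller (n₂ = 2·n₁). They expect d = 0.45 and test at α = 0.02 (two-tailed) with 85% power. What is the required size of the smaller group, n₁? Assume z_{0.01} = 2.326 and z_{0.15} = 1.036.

n₁ = 84

With allocation ratio k = n₂/n₁ = 2, Var(x̄₁−x̄₂) = σ²(1/n₁ + 1/(k·n₁)) = σ²·(k+1)/(k·n₁).
So n₁ = (1 + 1/k)·((z_{α/2} + z_β)/d)² = 1.500 × (3.362/0.45)².
n₁ = 1.500 × 55.82 = 83.7.
Round up: n₁ = 84, giving n₂ = 2 × 84 = 168.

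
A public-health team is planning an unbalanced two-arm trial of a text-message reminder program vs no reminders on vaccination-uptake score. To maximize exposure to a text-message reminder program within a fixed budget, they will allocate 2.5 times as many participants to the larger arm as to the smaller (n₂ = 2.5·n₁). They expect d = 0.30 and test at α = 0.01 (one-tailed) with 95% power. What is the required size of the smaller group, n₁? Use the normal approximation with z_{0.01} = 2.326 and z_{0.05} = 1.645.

n₁ = 246

With allocation ratio k = n₂/n₁ = 2.5, Var(x̄₁−x̄₂) = σ²(1/n₁ + 1/(k·n₁)) = σ²·(k+1)/(k·n₁).
So n₁ = (1 + 1/k)·((z_{α} + z_β)/d)² = 1.400 × (3.971/0.30)².
n₁ = 1.400 × 175.21 = 245.3.
Round up: n₁ = 246, giving n₂ = 2.5 × 246 = 615.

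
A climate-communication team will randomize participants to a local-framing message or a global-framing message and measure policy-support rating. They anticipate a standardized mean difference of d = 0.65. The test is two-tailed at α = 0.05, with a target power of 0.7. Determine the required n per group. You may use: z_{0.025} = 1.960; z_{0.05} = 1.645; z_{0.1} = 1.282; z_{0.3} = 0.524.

For two independent groups with equal n: n = 2·((z_{α/2} + z_β) / d)².
z_{α/2} + z_β = 1.960 + 0.524 = 2.484.
n = 2 × (2.484 / 0.65)² = 2 × 3.822² = 2 × 14.60 = 29.2.
Round up to the next whole participant.

n = 30 per group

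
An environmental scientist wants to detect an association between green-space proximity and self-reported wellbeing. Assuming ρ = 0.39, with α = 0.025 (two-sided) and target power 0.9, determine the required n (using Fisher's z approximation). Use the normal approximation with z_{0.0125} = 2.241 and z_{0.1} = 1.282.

Fisher's z: C = ½·ln((1+r)/(1−r)) = ½·ln(2.2787) = 0.4118.
n = ((z_{α/2} + z_β)/C)² + 3.
(2.241 + 1.282) / 0.4118 = 3.523 / 0.4118 = 8.555.
n = 8.555² + 3 = 73.19 + 3 = 76.2.
Round up.

n = 77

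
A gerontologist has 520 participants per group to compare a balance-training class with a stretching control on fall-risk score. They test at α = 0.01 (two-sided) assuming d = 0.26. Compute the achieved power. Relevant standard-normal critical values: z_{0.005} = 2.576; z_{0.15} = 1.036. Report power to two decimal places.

For two equal groups, power = Φ(d·√(n/2) − z_{α/2}).
d·√(n/2) = 0.26 × √(520/2) = 0.26 × 16.125 = 4.192.
z_β = 4.192 − 2.576 = 1.616.
Power = Φ(1.616) = 0.947.

power ≈ 0.95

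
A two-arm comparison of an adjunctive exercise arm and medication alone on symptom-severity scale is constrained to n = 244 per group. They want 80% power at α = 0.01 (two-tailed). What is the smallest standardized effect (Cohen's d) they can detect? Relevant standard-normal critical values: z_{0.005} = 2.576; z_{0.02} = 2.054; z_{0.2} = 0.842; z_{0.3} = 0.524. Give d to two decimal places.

For two independent groups of n = 244 each: d_min = (z_{α/2} + z_β)·√(2/n).
z-sum = 2.576 + 0.842 = 3.418.
d_min = 3.418 × √(2/244) = 3.418 × 0.0905 = 0.309.

d_min ≈ 0.31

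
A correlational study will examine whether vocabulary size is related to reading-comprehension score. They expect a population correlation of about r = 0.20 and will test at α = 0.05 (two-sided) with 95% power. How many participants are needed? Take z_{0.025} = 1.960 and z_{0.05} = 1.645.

n = 320

Fisher's z: C = ½·ln((1+r)/(1−r)) = ½·ln(1.5000) = 0.2027.
n = ((z_{α/2} + z_β)/C)² + 3.
(1.960 + 1.645) / 0.2027 = 3.605 / 0.2027 = 17.785.
n = 17.785² + 3 = 316.30 + 3 = 319.3.
Round up.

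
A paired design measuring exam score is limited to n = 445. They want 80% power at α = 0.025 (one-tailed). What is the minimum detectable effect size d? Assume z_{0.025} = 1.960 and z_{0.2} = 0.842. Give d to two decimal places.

d_min ≈ 0.13

For a single sample (or paired design) of n = 445: d_min = (z_{α} + z_β)/√n.
z-sum = 1.960 + 0.842 = 2.802.
d_min = 2.802 / √445 = 2.802 / 21.095 = 0.133.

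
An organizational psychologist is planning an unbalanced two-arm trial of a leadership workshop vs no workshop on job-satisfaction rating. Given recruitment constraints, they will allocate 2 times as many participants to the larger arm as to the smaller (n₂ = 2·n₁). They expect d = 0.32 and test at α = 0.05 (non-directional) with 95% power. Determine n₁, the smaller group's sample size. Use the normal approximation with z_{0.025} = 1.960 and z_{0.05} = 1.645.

With allocation ratio k = n₂/n₁ = 2, Var(x̄₁−x̄₂) = σ²(1/n₁ + 1/(k·n₁)) = σ²·(k+1)/(k·n₁).
So n₁ = (1 + 1/k)·((z_{α/2} + z_β)/d)² = 1.500 × (3.605/0.32)².
n₁ = 1.500 × 126.91 = 190.4.
Round up: n₁ = 191, giving n₂ = 2 × 191 = 382.

n₁ = 191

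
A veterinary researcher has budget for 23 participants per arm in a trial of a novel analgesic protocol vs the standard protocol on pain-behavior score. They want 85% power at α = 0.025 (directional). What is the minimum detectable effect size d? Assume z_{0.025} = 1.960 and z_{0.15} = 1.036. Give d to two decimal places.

d_min ≈ 0.88

For two independent groups of n = 23 each: d_min = (z_{α} + z_β)·√(2/n).
z-sum = 1.960 + 1.036 = 2.996.
d_min = 2.996 × √(2/23) = 2.996 × 0.2949 = 0.883.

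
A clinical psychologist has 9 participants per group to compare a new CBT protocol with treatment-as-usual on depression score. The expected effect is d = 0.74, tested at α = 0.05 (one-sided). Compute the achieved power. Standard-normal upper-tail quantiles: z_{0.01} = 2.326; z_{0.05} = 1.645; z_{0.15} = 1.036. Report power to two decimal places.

For two equal groups, power = Φ(d·√(n/2) − z_{α}).
d·√(n/2) = 0.74 × √(9/2) = 0.74 × 2.121 = 1.570.
z_β = 1.570 − 1.645 = -0.075.
Power = Φ(-0.075) = 0.470.

power ≈ 0.47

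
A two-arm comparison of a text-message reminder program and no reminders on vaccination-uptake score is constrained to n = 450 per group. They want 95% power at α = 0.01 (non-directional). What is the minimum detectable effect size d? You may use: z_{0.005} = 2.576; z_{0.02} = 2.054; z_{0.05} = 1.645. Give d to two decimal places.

For two independent groups of n = 450 each: d_min = (z_{α/2} + z_β)·√(2/n).
z-sum = 2.576 + 1.645 = 4.221.
d_min = 4.221 × √(2/450) = 4.221 × 0.0667 = 0.281.

d_min ≈ 0.28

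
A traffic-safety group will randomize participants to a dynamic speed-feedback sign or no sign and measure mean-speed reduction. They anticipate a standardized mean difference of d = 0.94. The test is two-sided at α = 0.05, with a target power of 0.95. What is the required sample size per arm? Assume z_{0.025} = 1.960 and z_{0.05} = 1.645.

For two independent groups with equal n: n = 2·((z_{α/2} + z_β) / d)².
z_{α/2} + z_β = 1.960 + 1.645 = 3.605.
n = 2 × (3.605 / 0.94)² = 2 × 3.835² = 2 × 14.71 = 29.4.
Round up to the next whole participant.

n = 30 per group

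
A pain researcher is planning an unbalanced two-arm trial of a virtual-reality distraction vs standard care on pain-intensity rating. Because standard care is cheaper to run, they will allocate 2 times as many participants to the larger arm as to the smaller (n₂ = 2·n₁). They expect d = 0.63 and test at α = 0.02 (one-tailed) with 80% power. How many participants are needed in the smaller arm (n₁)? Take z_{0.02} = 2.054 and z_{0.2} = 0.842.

n₁ = 32

With allocation ratio k = n₂/n₁ = 2, Var(x̄₁−x̄₂) = σ²(1/n₁ + 1/(k·n₁)) = σ²·(k+1)/(k·n₁).
So n₁ = (1 + 1/k)·((z_{α} + z_β)/d)² = 1.500 × (2.896/0.63)².
n₁ = 1.500 × 21.13 = 31.7.
Round up: n₁ = 32, giving n₂ = 2 × 32 = 64.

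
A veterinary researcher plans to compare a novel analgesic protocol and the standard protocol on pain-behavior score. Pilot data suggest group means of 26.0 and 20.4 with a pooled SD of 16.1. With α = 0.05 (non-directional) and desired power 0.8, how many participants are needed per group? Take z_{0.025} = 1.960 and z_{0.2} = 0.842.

Cohen's d = |M₁ − M₂| / SD_pooled = |26.0 − 20.4| / 16.1 = 5.6 / 16.1 = 0.348.
For two independent groups with equal n: n = 2·((z_{α/2} + z_β) / d)².
z_{α/2} + z_β = 1.960 + 0.842 = 2.802.
n = 2 × (2.802 / 0.348)² = 2 × 8.052² = 2 × 64.83 = 129.7.
Round up to the next whole participant.

n = 130 per group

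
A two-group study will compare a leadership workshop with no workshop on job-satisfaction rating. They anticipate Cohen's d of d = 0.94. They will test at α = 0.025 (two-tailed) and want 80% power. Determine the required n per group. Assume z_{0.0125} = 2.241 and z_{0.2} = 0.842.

n = 22 per group

For two independent groups with equal n: n = 2·((z_{α/2} + z_β) / d)².
z_{α/2} + z_β = 2.241 + 0.842 = 3.083.
n = 2 × (3.083 / 0.94)² = 2 × 3.280² = 2 × 10.76 = 21.5.
Round up to the next whole participant.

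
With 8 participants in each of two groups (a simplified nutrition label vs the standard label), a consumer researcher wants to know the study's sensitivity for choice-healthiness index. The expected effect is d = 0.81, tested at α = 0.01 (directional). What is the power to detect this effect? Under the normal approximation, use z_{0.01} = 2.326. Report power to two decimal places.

power ≈ 0.24

For two equal groups, power = Φ(d·√(n/2) − z_{α}).
d·√(n/2) = 0.81 × √(8/2) = 0.81 × 2.000 = 1.620.
z_β = 1.620 − 2.326 = -0.706.
Power = Φ(-0.706) = 0.240.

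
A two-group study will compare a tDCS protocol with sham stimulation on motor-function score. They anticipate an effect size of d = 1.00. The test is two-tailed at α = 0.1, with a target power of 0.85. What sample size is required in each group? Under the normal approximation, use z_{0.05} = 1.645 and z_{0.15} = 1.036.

For two independent groups with equal n: n = 2·((z_{α/2} + z_β) / d)².
z_{α/2} + z_β = 1.645 + 1.036 = 2.681.
n = 2 × (2.681 / 1.00)² = 2 × 2.681² = 2 × 7.19 = 14.4.
Round up to the next whole participant.

n = 15 per group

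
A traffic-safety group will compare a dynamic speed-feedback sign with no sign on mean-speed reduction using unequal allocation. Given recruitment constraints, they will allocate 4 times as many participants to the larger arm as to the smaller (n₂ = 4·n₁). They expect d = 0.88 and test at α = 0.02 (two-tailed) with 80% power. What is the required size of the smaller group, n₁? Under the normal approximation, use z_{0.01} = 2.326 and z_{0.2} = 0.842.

With allocation ratio k = n₂/n₁ = 4, Var(x̄₁−x̄₂) = σ²(1/n₁ + 1/(k·n₁)) = σ²·(k+1)/(k·n₁).
So n₁ = (1 + 1/k)·((z_{α/2} + z_β)/d)² = 1.250 × (3.168/0.88)².
n₁ = 1.250 × 12.96 = 16.2.
Round up: n₁ = 17, giving n₂ = 4 × 17 = 68.

n₁ = 17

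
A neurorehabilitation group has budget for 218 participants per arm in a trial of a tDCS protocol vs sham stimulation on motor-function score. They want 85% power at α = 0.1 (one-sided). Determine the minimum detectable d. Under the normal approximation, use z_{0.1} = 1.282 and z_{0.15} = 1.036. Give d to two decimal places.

d_min ≈ 0.22

For two independent groups of n = 218 each: d_min = (z_{α} + z_β)·√(2/n).
z-sum = 1.282 + 1.036 = 2.318.
d_min = 2.318 × √(2/218) = 2.318 × 0.0958 = 0.222.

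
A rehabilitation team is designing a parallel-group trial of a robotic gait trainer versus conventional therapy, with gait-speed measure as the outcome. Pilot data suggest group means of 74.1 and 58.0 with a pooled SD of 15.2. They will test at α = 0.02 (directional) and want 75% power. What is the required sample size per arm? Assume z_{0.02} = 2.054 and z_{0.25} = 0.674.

n = 14 per group

Cohen's d = |M₁ − M₂| / SD_pooled = |74.1 − 58.0| / 15.2 = 16.1 / 15.2 = 1.059.
For two independent groups with equal n: n = 2·((z_{α} + z_β) / d)².
z_{α} + z_β = 2.054 + 0.674 = 2.728.
n = 2 × (2.728 / 1.059)² = 2 × 2.576² = 2 × 6.64 = 13.3.
Round up to the next whole participant.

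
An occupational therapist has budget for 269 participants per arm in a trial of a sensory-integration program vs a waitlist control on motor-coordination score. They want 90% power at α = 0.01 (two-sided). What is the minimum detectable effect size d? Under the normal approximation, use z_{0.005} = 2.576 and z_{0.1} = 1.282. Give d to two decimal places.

d_min ≈ 0.33

For two independent groups of n = 269 each: d_min = (z_{α/2} + z_β)·√(2/n).
z-sum = 2.576 + 1.282 = 3.858.
d_min = 3.858 × √(2/269) = 3.858 × 0.0862 = 0.333.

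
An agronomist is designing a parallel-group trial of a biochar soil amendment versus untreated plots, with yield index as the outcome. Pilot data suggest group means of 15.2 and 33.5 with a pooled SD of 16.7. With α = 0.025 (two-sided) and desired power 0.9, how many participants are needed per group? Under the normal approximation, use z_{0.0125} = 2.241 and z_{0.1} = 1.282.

n = 21 per group

Cohen's d = |M₁ − M₂| / SD_pooled = |15.2 − 33.5| / 16.7 = 18.3 / 16.7 = 1.096.
For two independent groups with equal n: n = 2·((z_{α/2} + z_β) / d)².
z_{α/2} + z_β = 2.241 + 1.282 = 3.523.
n = 2 × (3.523 / 1.096)² = 2 × 3.214² = 2 × 10.33 = 20.7.
Round up to the next whole participant.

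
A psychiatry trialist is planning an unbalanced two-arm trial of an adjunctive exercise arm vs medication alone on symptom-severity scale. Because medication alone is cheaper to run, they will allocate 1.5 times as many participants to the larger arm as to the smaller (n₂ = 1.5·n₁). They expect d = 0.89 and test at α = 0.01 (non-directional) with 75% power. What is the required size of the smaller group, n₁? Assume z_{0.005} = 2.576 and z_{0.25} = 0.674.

With allocation ratio k = n₂/n₁ = 1.5, Var(x̄₁−x̄₂) = σ²(1/n₁ + 1/(k·n₁)) = σ²·(k+1)/(k·n₁).
So n₁ = (1 + 1/k)·((z_{α/2} + z_β)/d)² = 1.667 × (3.250/0.89)².
n₁ = 1.667 × 13.33 = 22.2.
Round up: n₁ = 23, giving n₂ = ⌈1.5 × 23⌉ = ⌈34.5⌉ = 35.

n₁ = 23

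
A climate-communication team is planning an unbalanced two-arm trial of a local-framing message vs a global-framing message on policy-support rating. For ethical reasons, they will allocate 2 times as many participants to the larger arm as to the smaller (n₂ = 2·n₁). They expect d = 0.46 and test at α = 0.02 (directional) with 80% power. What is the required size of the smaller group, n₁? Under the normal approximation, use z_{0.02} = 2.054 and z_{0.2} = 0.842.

With allocation ratio k = n₂/n₁ = 2, Var(x̄₁−x̄₂) = σ²(1/n₁ + 1/(k·n₁)) = σ²·(k+1)/(k·n₁).
So n₁ = (1 + 1/k)·((z_{α} + z_β)/d)² = 1.500 × (2.896/0.46)².
n₁ = 1.500 × 39.64 = 59.5.
Round up: n₁ = 60, giving n₂ = 2 × 60 = 120.

n₁ = 60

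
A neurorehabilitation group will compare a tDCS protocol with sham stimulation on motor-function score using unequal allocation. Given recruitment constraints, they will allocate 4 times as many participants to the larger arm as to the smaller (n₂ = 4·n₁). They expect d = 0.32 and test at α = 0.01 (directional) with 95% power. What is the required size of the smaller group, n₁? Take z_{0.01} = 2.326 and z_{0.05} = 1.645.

With allocation ratio k = n₂/n₁ = 4, Var(x̄₁−x̄₂) = σ²(1/n₁ + 1/(k·n₁)) = σ²·(k+1)/(k·n₁).
So n₁ = (1 + 1/k)·((z_{α} + z_β)/d)² = 1.250 × (3.971/0.32)².
n₁ = 1.250 × 153.99 = 192.5.
Round up: n₁ = 193, giving n₂ = 4 × 193 = 772.

n₁ = 193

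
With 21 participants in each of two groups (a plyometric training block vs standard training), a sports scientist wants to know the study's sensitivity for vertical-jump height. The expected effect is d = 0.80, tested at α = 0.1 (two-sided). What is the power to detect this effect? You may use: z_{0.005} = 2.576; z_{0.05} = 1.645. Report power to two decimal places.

For two equal groups, power = Φ(d·√(n/2) − z_{α/2}).
d·√(n/2) = 0.80 × √(21/2) = 0.80 × 3.240 = 2.592.
z_β = 2.592 − 1.645 = 0.947.
Power = Φ(0.947) = 0.828.

power ≈ 0.83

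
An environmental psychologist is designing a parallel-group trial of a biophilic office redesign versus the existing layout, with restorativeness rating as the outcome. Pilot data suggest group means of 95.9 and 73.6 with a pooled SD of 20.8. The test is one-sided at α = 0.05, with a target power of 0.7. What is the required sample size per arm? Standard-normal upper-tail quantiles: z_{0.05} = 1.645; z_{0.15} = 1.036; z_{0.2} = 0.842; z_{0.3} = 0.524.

n = 9 per group

Cohen's d = |M₁ − M₂| / SD_pooled = |95.9 − 73.6| / 20.8 = 22.3 / 20.8 = 1.072.
For two independent groups with equal n: n = 2·((z_{α} + z_β) / d)².
z_{α} + z_β = 1.645 + 0.524 = 2.169.
n = 2 × (2.169 / 1.072)² = 2 × 2.023² = 2 × 4.09 = 8.2.
Round up to the next whole participant.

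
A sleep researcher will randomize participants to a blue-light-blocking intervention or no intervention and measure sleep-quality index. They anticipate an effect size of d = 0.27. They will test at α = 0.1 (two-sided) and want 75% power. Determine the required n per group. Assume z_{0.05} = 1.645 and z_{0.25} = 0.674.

n = 148 per group

For two independent groups with equal n: n = 2·((z_{α/2} + z_β) / d)².
z_{α/2} + z_β = 1.645 + 0.674 = 2.319.
n = 2 × (2.319 / 0.27)² = 2 × 8.589² = 2 × 73.77 = 147.5.
Round up to the next whole participant.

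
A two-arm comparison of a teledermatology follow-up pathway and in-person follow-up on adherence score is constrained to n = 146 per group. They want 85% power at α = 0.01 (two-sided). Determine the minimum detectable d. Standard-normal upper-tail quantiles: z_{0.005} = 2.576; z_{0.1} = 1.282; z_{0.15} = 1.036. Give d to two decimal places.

d_min ≈ 0.42

For two independent groups of n = 146 each: d_min = (z_{α/2} + z_β)·√(2/n).
z-sum = 2.576 + 1.036 = 3.612.
d_min = 3.612 × √(2/146) = 3.612 × 0.1170 = 0.423.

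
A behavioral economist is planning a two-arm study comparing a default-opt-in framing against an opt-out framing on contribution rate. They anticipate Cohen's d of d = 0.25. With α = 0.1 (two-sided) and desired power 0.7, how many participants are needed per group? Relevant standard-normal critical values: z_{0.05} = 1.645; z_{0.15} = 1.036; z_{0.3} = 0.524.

n = 151 per group

For two independent groups with equal n: n = 2·((z_{α/2} + z_β) / d)².
z_{α/2} + z_β = 1.645 + 0.524 = 2.169.
n = 2 × (2.169 / 0.25)² = 2 × 8.676² = 2 × 75.27 = 150.5.
Round up to the next whole participant.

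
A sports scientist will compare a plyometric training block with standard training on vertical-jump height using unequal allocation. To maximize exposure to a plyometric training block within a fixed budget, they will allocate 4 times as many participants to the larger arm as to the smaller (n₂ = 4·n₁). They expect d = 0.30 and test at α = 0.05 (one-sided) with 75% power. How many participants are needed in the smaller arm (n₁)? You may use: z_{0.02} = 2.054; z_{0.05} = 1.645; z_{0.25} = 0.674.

With allocation ratio k = n₂/n₁ = 4, Var(x̄₁−x̄₂) = σ²(1/n₁ + 1/(k·n₁)) = σ²·(k+1)/(k·n₁).
So n₁ = (1 + 1/k)·((z_{α} + z_β)/d)² = 1.250 × (2.319/0.30)².
n₁ = 1.250 × 59.75 = 74.7.
Round up: n₁ = 75, giving n₂ = 4 × 75 = 300.

n₁ = 75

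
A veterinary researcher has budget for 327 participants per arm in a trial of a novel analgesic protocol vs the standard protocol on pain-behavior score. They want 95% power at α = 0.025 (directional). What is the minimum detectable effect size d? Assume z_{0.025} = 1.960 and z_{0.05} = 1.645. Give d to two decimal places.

For two independent groups of n = 327 each: d_min = (z_{α} + z_β)·√(2/n).
z-sum = 1.960 + 1.645 = 3.605.
d_min = 3.605 × √(2/327) = 3.605 × 0.0782 = 0.282.

d_min ≈ 0.28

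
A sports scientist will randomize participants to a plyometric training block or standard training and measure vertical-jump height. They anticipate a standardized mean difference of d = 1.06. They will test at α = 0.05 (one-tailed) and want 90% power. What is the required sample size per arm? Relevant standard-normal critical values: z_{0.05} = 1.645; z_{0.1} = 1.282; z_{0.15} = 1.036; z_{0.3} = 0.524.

n = 16 per group

For two independent groups with equal n: n = 2·((z_{α} + z_β) / d)².
z_{α} + z_β = 1.645 + 1.282 = 2.927.
n = 2 × (2.927 / 1.06)² = 2 × 2.761² = 2 × 7.62 = 15.2.
Round up to the next whole participant.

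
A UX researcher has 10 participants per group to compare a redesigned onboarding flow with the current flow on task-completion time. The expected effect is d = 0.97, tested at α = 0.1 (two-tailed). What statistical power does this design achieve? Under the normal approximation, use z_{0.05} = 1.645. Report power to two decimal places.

For two equal groups, power = Φ(d·√(n/2) − z_{α/2}).
d·√(n/2) = 0.97 × √(10/2) = 0.97 × 2.236 = 2.169.
z_β = 2.169 − 1.645 = 0.524.
Power = Φ(0.524) = 0.700.

power ≈ 0.70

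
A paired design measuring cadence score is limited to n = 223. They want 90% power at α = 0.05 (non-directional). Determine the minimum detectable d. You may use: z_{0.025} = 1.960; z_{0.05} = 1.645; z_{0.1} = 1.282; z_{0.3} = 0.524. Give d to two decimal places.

d_min ≈ 0.22

For a single sample (or paired design) of n = 223: d_min = (z_{α/2} + z_β)/√n.
z-sum = 1.960 + 1.282 = 3.242.
d_min = 3.242 / √223 = 3.242 / 14.933 = 0.217.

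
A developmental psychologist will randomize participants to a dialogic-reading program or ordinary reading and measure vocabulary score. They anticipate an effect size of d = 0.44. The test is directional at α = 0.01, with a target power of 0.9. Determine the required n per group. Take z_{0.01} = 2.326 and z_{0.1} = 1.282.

For two independent groups with equal n: n = 2·((z_{α} + z_β) / d)².
z_{α} + z_β = 2.326 + 1.282 = 3.608.
n = 2 × (3.608 / 0.44)² = 2 × 8.200² = 2 × 67.24 = 134.5.
Round up to the next whole participant.

n = 135 per group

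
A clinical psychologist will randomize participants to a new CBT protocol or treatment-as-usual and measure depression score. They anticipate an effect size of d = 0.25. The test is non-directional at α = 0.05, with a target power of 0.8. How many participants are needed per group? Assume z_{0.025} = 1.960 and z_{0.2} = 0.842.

For two independent groups with equal n: n = 2·((z_{α/2} + z_β) / d)².
z_{α/2} + z_β = 1.960 + 0.842 = 2.802.
n = 2 × (2.802 / 0.25)² = 2 × 11.208² = 2 × 125.62 = 251.2.
Round up to the next whole participant.

n = 252 per group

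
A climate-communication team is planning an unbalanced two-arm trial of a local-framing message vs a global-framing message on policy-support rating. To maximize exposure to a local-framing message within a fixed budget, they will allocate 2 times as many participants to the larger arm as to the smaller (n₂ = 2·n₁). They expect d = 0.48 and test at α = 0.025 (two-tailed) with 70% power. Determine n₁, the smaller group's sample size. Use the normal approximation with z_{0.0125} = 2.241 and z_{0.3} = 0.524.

n₁ = 50

With allocation ratio k = n₂/n₁ = 2, Var(x̄₁−x̄₂) = σ²(1/n₁ + 1/(k·n₁)) = σ²·(k+1)/(k·n₁).
So n₁ = (1 + 1/k)·((z_{α/2} + z_β)/d)² = 1.500 × (2.765/0.48)².
n₁ = 1.500 × 33.18 = 49.8.
Round up: n₁ = 50, giving n₂ = 2 × 50 = 100.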